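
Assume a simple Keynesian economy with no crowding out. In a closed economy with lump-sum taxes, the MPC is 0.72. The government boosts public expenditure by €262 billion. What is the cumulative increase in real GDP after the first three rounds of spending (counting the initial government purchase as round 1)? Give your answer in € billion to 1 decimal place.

Round 1 adds ΔG = €262 billion; each later round is MPC = 0.72 times the previous.
After 3 rounds: 262 + 188.64 + 135.8208 = ΔG·(1 − c^3)/(1 − c) = 262 × (1 − 0.373248)/0.28 ≈ €586.5 billion.

€586.5 billion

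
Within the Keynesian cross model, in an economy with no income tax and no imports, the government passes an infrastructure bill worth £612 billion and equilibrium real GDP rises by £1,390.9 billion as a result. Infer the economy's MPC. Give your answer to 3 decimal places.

0.560

Implied spending multiplier k = ΔY/ΔG = 1,390.9/612 ≈ 2.2727.
Since k = 1/(1 − MPC), MPC = 1 − 1/k = 1 − ΔG/ΔY = 1 − 612/1,390.9 ≈ 0.560.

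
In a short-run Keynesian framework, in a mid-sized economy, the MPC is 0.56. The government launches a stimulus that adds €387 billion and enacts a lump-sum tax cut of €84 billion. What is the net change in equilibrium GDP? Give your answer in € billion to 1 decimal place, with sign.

+€986.5 billion

Expenditure multiplier = 1/(1 − MPC) = 1/(1 − 0.56) = 1/0.44 ≈ 2.273.
ΔG contributes k·ΔG = (+€387 billion) / 0.44 ≈ +€879.5 billion.
ΔT of −€84 billion changes first-round spending by −c·ΔT = +€47.04 billion, contributing k·(−c·ΔT) = (+€47.04 billion) / 0.44 ≈ +€106.9 billion.
Net ΔY = k(ΔG − c·ΔT) = (+€434.04 billion) / 0.44 ≈ +€986.5 billion.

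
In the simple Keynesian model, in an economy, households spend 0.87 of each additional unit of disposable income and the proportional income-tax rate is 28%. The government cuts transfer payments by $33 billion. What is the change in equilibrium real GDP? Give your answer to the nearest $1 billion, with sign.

−$77 billion

The transfer change shifts disposable income by −$33 billion, so first-round consumption changes by c·ΔTR = 0.87 × (−$33 billion) = −$28.71 billion.
Expenditure multiplier = 1/(1 − c(1−t)) = 1/(1 − 0.87×0.72) = 1/0.3736 ≈ 2.677.
The transfer multiplier is c × k ≈ 2.329, so ΔY = k × (c·ΔTR) = (−$28.71 billion) / 0.3736 ≈ −$77 billion.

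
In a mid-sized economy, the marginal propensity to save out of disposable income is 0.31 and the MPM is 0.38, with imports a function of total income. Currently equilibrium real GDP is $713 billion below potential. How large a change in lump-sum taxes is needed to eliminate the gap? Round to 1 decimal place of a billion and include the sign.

−$713.0 billion

MPC = 1 − MPS = 1 − 0.31 = 0.69.
Spending multiplier = 1/(1 − c + m) = 1/(1 − 0.69 + 0.38) = 1/0.69 ≈ 1.449.
Tax multiplier = −c·k = −0.69/0.69 = −1. Need ΔY = +$713 billion, so ΔT = ΔY/(−c·k) = −(+$713 billion) × 0.69 / 0.69 = −$713 billion.
The government should cut lump-sum taxes by $713 billion.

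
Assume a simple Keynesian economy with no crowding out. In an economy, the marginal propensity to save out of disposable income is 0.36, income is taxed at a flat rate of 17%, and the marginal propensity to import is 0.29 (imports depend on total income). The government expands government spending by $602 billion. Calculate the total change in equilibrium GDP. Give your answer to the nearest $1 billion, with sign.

+$793 billion

MPC = 1 − MPS = 1 − 0.36 = 0.64.
Expenditure multiplier = 1/(1 − c(1−t) + m) = 1/(1 − 0.64×0.83 + 0.29) = 1/0.7588 ≈ 1.318.
ΔY = k × ΔG = (+$602 billion) / 0.7588 ≈ +$793 billion.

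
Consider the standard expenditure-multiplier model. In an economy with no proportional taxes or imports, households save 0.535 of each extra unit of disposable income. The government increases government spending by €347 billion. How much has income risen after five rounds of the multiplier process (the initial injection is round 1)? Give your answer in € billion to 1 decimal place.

MPC = 1 − MPS = 1 − 0.535 = 0.465.
Round 1 adds ΔG = €347 billion; each later round is MPC = 0.465 times the previous.
After 5 rounds: 347 + 161.355 + 75.030075 + 34.888984875 + 16.223377966875 = ΔG·(1 − c^5)/(1 − c) = 347 × (1 − 0.021740261540625)/0.535 ≈ €634.5 billion.

€634.5 billion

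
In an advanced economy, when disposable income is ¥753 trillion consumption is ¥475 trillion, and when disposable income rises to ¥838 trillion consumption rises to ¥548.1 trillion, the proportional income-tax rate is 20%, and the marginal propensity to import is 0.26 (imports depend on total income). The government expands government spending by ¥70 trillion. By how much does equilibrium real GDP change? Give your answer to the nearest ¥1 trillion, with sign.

MPC = ΔC/ΔYd = (548.1 − 475)/(838 − 753) = 73.1/85 = 0.86.
Spending multiplier = 1/(1 − c(1−t) + m) = 1/(1 − 0.86×0.8 + 0.26) = 1/0.572 ≈ 1.748.
ΔY = k × ΔG = (+¥70 trillion) / 0.572 ≈ +¥122 trillion.

+¥122 trillion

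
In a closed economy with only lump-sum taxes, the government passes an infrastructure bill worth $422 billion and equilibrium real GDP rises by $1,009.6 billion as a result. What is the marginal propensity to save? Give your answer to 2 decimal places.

Implied spending multiplier k = ΔY/ΔG = 1,009.6/422 ≈ 2.3924.
Since k = 1/(1 − MPC), MPC = 1 − 1/k = 1 − ΔG/ΔY = 1 − 422/1,009.6 ≈ 0.58.
MPS = 1 − MPC = 0.42.

0.42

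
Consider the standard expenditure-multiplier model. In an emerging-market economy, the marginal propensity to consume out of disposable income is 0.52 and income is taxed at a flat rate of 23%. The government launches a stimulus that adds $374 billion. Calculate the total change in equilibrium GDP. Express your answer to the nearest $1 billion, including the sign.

Government-spending multiplier = 1/(1 − c(1−t)) = 1/(1 − 0.52×0.77) = 1/0.5996 ≈ 1.668.
ΔY = k × ΔG = (+$374 billion) / 0.5996 ≈ +$624 billion.

+$624 billion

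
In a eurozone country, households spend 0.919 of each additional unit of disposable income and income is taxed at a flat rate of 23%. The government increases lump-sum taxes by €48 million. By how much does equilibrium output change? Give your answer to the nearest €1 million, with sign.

A lump-sum tax change of +€48 million shifts disposable income by −€48 million; first-round consumption changes by −c × ΔT = −0.919 × (+€48 million) = −€44.112 million.
Expenditure multiplier = 1/(1 − c(1−t)) = 1/(1 − 0.919×0.77) = 1/0.29237 ≈ 3.42.
The tax multiplier is −c × k ≈ −3.143, so ΔY = k × (−c·ΔT) = (−€44.112 million) / 0.29237 ≈ −€151 million.

−€151 million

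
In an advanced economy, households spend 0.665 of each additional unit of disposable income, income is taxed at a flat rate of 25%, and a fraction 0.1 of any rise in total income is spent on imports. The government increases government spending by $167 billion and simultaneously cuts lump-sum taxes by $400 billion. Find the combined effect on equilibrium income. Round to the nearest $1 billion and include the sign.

Expenditure multiplier = 1/(1 − c(1−t) + m) = 1/(1 − 0.665×0.75 + 0.1) = 1/0.60125 ≈ 1.663.
ΔG contributes k·ΔG = (+$167 billion) / 0.60125 ≈ +$277.8 billion.
ΔT of −$400 billion changes first-round spending by −c·ΔT = +$266 billion, contributing k·(−c·ΔT) = (+$266 billion) / 0.60125 ≈ +$442.4 billion.
Net ΔY = k(ΔG − c·ΔT) = (+$433 billion) / 0.60125 ≈ +$720 billion.

+$720 billion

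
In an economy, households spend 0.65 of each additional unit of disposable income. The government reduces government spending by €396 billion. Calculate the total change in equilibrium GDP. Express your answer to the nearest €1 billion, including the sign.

−€1,131 billion

Spending multiplier = 1/(1 − MPC) = 1/(1 − 0.65) = 1/0.35 ≈ 2.857.
ΔY = k × ΔG = (−€396 billion) / 0.35 ≈ −€1,131 billion.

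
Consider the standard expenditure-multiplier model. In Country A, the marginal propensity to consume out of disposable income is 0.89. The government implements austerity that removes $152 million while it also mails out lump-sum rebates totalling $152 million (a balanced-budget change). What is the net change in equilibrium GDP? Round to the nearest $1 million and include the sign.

−$152 million

Expenditure multiplier = 1/(1 − MPC) = 1/(1 − 0.89) = 1/0.11 ≈ 9.091.
ΔG contributes k·ΔG = (−$152 million) / 0.11 ≈ −$1,381.8 million.
ΔT of −$152 million changes first-round spending by −c·ΔT = +$135.28 million, contributing k·(−c·ΔT) = (+$135.28 million) / 0.11 ≈ +$1,229.8 million.
With ΔG = ΔT and no other leakages, the balanced-budget multiplier is 1, so ΔY = ΔG = −$152 million.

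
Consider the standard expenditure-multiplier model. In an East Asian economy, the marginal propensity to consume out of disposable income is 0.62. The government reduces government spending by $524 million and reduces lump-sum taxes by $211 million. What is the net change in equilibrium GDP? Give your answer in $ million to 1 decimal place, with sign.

Expenditure multiplier = 1/(1 − MPC) = 1/(1 − 0.62) = 1/0.38 ≈ 2.632.
ΔG contributes k·ΔG = (−$524 million) / 0.38 ≈ −$1,378.9 million.
ΔT of −$211 million changes first-round spending by −c·ΔT = +$130.82 million, contributing k·(−c·ΔT) = (+$130.82 million) / 0.38 ≈ +$344.3 million.
Net ΔY = k(ΔG − c·ΔT) = (−$393.18 million) / 0.38 ≈ −$1,034.7 million.

−$1,034.7 million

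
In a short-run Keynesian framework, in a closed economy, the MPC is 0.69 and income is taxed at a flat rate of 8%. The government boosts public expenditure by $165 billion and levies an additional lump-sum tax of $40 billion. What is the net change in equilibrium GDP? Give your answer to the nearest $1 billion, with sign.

+$376 billion

Expenditure multiplier = 1/(1 − c(1−t)) = 1/(1 − 0.69×0.92) = 1/0.3652 ≈ 2.738.
ΔG contributes k·ΔG = (+$165 billion) / 0.3652 ≈ +$451.8 billion.
ΔT of +$40 billion changes first-round spending by −c·ΔT = −$27.6 billion, contributing k·(−c·ΔT) = (−$27.6 billion) / 0.3652 ≈ −$75.6 billion.
Net ΔY = k(ΔG − c·ΔT) = (+$137.4 billion) / 0.3652 ≈ +$376 billion.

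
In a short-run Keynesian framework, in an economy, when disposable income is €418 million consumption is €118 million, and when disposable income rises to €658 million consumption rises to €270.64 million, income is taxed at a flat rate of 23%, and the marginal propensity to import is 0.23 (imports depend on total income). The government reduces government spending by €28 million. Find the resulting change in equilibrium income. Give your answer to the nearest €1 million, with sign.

−€38 million

MPC = ΔC/ΔYd = (270.64 − 118)/(658 − 418) = 152.64/240 = 0.636.
Government-spending multiplier = 1/(1 − c(1−t) + m) = 1/(1 − 0.636×0.77 + 0.23) = 1/0.74028 ≈ 1.351.
ΔY = k × ΔG = (−€28 million) / 0.74028 ≈ −€38 million.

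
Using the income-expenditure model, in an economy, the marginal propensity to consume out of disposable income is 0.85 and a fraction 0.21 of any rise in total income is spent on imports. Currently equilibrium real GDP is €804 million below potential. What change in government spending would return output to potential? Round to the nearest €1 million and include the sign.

+€289 million

Spending multiplier = 1/(1 − c + m) = 1/(1 − 0.85 + 0.21) = 1/0.36 ≈ 2.778.
Need ΔY = +€804 million, so ΔG = ΔY/k = (+€804 million) × 0.36 ≈ +€289 million.
The government should increase government spending by €289 million.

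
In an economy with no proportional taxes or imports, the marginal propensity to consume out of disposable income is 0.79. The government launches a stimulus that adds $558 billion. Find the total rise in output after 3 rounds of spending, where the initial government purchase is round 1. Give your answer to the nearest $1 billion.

Round 1 adds ΔG = $558 billion; each later round is MPC = 0.79 times the previous.
After 3 rounds: 558 + 440.82 + 348.2478 = ΔG·(1 − c^3)/(1 − c) = 558 × (1 − 0.493039)/0.21 ≈ $1,347 billion.

$1,347 billion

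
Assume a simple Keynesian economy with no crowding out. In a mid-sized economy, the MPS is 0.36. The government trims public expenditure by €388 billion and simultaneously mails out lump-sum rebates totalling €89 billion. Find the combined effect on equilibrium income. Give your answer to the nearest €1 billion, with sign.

−€920 billion

MPC = 1 − MPS = 1 − 0.36 = 0.64.
Expenditure multiplier = 1/(1 − MPC) = 1/(1 − 0.64) = 1/0.36 ≈ 2.778.
ΔG contributes k·ΔG = (−€388 billion) / 0.36 ≈ −€1,077.8 billion.
ΔT of −€89 billion changes first-round spending by −c·ΔT = +€56.96 billion, contributing k·(−c·ΔT) = (+€56.96 billion) / 0.36 ≈ +€158.2 billion.
Net ΔY = k(ΔG − c·ΔT) = (−€331.04 billion) / 0.36 ≈ −€920 billion.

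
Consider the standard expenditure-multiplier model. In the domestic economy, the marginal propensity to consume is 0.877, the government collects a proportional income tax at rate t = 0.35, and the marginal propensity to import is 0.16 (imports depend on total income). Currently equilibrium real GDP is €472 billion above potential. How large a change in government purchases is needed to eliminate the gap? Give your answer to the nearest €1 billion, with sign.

Spending multiplier = 1/(1 − c(1−t) + m) = 1/(1 − 0.877×0.65 + 0.16) = 1/0.58995 ≈ 1.695.
Need ΔY = −€472 billion, so ΔG = ΔY/k = (−€472 billion) × 0.58995 ≈ −€278 billion.
The government should cut government purchases by €278 billion.

−€278 billion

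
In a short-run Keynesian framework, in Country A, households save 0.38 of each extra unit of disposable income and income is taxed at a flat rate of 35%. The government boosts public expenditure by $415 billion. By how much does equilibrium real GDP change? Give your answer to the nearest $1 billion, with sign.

MPC = 1 − MPS = 1 − 0.38 = 0.62.
Expenditure multiplier = 1/(1 − c(1−t)) = 1/(1 − 0.62×0.65) = 1/0.597 ≈ 1.675.
ΔY = k × ΔG = (+$415 billion) / 0.597 ≈ +$695 billion.

+$695 billion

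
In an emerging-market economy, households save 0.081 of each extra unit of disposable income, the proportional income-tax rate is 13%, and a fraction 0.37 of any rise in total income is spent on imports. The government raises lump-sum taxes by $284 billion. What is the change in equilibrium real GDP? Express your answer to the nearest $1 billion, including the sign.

MPC = 1 − MPS = 1 − 0.081 = 0.919.
A lump-sum tax change of +$284 billion shifts disposable income by −$284 billion; first-round consumption changes by −c × ΔT = −0.919 × (+$284 billion) = −$260.996 billion.
Expenditure multiplier = 1/(1 − c(1−t) + m) = 1/(1 − 0.919×0.87 + 0.37) = 1/0.57047 ≈ 1.753.
The tax multiplier is −c × k ≈ −1.611, so ΔY = k × (−c·ΔT) = (−$260.996 billion) / 0.57047 ≈ −$458 billion.

−$458 billion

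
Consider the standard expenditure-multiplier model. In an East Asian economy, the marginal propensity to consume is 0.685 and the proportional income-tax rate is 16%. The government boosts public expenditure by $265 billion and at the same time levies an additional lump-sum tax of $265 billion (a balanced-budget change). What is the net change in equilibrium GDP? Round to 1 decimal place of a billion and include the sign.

Expenditure multiplier = 1/(1 − c(1−t)) = 1/(1 − 0.685×0.84) = 1/0.4246 ≈ 2.355.
ΔG contributes k·ΔG = (+$265 billion) / 0.4246 ≈ +$624.1 billion.
ΔT of +$265 billion changes first-round spending by −c·ΔT = −$181.525 billion, contributing k·(−c·ΔT) = (−$181.525 billion) / 0.4246 ≈ −$427.5 billion.
Net ΔY = k(ΔG − c·ΔT) = (+$83.475 billion) / 0.4246 ≈ +$196.6 billion.

+$196.6 billion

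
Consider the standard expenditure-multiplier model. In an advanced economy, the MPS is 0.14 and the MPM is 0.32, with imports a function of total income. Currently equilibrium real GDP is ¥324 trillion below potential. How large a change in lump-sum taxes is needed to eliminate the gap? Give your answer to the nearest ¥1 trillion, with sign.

−¥173 trillion

MPC = 1 − MPS = 1 − 0.14 = 0.86.
Spending multiplier = 1/(1 − c + m) = 1/(1 − 0.86 + 0.32) = 1/0.46 ≈ 2.174.
Tax multiplier = −c·k = −0.86/0.46 ≈ −1.87. Need ΔY = +¥324 trillion, so ΔT = ΔY/(−c·k) = −(+¥324 trillion) × 0.46 / 0.86 ≈ −¥173 trillion.
The government should cut lump-sum taxes by ¥173 trillion.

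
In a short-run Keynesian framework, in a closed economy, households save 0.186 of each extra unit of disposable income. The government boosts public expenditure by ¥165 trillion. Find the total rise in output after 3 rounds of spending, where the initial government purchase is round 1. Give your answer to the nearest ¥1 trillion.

¥409 trillion

MPC = 1 − MPS = 1 − 0.186 = 0.814.
Round 1 adds ΔG = ¥165 trillion; each later round is MPC = 0.814 times the previous.
After 3 rounds: 165 + 134.31 + 109.32834 = ΔG·(1 − c^3)/(1 − c) = 165 × (1 − 0.539353144)/0.186 ≈ ¥409 trillion.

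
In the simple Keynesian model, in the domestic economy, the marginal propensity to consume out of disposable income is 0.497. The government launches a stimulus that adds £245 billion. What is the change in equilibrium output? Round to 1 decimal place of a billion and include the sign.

+£487.1 billion

Government-spending multiplier = 1/(1 − MPC) = 1/(1 − 0.497) = 1/0.503 ≈ 1.988.
ΔY = k × ΔG = (+£245 billion) / 0.503 ≈ +£487.1 billion.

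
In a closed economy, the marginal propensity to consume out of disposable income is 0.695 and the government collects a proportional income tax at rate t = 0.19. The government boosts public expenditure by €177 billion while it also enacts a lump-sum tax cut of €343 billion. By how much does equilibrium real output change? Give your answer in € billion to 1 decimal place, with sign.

+€950.4 billion

Expenditure multiplier = 1/(1 − c(1−t)) = 1/(1 − 0.695×0.81) = 1/0.43705 ≈ 2.288.
ΔG contributes k·ΔG = (+€177 billion) / 0.43705 ≈ +€405 billion.
ΔT of −€343 billion changes first-round spending by −c·ΔT = +€238.385 billion, contributing k·(−c·ΔT) = (+€238.385 billion) / 0.43705 ≈ +€545.4 billion.
Net ΔY = k(ΔG − c·ΔT) = (+€415.385 billion) / 0.43705 ≈ +€950.4 billion.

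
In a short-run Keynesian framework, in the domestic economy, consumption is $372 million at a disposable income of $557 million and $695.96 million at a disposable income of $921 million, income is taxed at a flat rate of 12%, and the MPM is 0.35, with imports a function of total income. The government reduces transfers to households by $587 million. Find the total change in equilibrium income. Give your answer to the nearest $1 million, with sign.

−$922 million

MPC = ΔC/ΔYd = (695.96 − 372)/(921 − 557) = 323.96/364 = 0.89.
The transfer change shifts disposable income by −$587 million, so first-round consumption changes by c·ΔTR = 0.89 × (−$587 million) = −$522.43 million.
Expenditure multiplier = 1/(1 − c(1−t) + m) = 1/(1 − 0.89×0.88 + 0.35) = 1/0.5668 ≈ 1.764.
The transfer multiplier is c × k ≈ 1.57, so ΔY = k × (c·ΔTR) = (−$522.43 million) / 0.5668 ≈ −$922 million.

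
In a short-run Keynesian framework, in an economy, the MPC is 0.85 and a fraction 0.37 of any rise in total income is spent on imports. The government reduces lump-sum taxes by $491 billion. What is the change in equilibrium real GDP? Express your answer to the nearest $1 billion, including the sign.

A lump-sum tax change of −$491 billion shifts disposable income by +$491 billion; first-round consumption changes by −c × ΔT = −0.85 × (−$491 billion) = +$417.35 billion.
Expenditure multiplier = 1/(1 − c + m) = 1/(1 − 0.85 + 0.37) = 1/0.52 ≈ 1.923.
The tax multiplier is −c × k ≈ −1.635, so ΔY = k × (−c·ΔT) = (+$417.35 billion) / 0.52 ≈ +$803 billion.

+$803 billion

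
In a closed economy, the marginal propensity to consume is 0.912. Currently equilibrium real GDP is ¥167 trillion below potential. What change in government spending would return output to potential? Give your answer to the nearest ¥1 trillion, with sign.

Spending multiplier = 1/(1 − MPC) = 1/(1 − 0.912) = 1/0.088 ≈ 11.364.
Need ΔY = +¥167 trillion, so ΔG = ΔY/k = (+¥167 trillion) × 0.088 ≈ +¥15 trillion.
The government should increase government spending by ¥15 trillion.

+¥15 trillion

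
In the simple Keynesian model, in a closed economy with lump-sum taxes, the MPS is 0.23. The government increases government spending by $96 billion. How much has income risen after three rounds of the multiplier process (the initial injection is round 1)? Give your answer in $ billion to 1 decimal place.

MPC = 1 − MPS = 1 − 0.23 = 0.77.
Round 1 adds ΔG = $96 billion; each later round is MPC = 0.77 times the previous.
After 3 rounds: 96 + 73.92 + 56.9184 = ΔG·(1 − c^3)/(1 − c) = 96 × (1 − 0.456533)/0.23 ≈ $226.8 billion.

$226.8 billion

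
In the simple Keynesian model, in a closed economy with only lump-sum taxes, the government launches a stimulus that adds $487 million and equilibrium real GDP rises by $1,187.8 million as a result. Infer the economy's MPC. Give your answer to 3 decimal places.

Implied spending multiplier k = ΔY/ΔG = 1,187.8/487 ≈ 2.439.
Since k = 1/(1 − MPC), MPC = 1 − 1/k = 1 − ΔG/ΔY = 1 − 487/1,187.8 ≈ 0.590.

0.590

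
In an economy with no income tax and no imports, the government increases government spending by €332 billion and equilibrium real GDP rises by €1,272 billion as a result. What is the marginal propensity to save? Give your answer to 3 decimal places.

0.261

Implied spending multiplier k = ΔY/ΔG = 1,272/332 ≈ 3.8313.
Since k = 1/(1 − MPC), MPC = 1 − 1/k = 1 − ΔG/ΔY = 1 − 332/1,272 ≈ 0.739.
MPS = 1 − MPC = 0.261.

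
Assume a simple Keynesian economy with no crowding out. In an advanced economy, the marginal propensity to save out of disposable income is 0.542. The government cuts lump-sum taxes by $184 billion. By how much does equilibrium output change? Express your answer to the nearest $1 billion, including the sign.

MPC = 1 − MPS = 1 − 0.542 = 0.458.
A lump-sum tax change of −$184 billion shifts disposable income by +$184 billion; first-round consumption changes by −c × ΔT = −0.458 × (−$184 billion) = +$84.272 billion.
Expenditure multiplier = 1/(1 − MPC) = 1/(1 − 0.458) = 1/0.542 ≈ 1.845.
The tax multiplier is −c × k ≈ −0.845, so ΔY = k × (−c·ΔT) = (+$84.272 billion) / 0.542 ≈ +$155 billion.

+$155 billion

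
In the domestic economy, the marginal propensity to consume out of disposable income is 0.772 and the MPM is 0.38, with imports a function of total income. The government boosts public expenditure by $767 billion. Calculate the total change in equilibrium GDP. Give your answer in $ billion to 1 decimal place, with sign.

+$1,261.5 billion

Government-spending multiplier = 1/(1 − c + m) = 1/(1 − 0.772 + 0.38) = 1/0.608 ≈ 1.645.
ΔY = k × ΔG = (+$767 billion) / 0.608 ≈ +$1,261.5 billion.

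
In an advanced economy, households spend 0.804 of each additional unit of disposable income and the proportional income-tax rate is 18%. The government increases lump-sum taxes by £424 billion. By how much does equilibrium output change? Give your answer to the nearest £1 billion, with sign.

−£1,001 billion

A lump-sum tax change of +£424 billion shifts disposable income by −£424 billion; first-round consumption changes by −c × ΔT = −0.804 × (+£424 billion) = −£340.896 billion.
Expenditure multiplier = 1/(1 − c(1−t)) = 1/(1 − 0.804×0.82) = 1/0.34072 ≈ 2.935.
The tax multiplier is −c × k ≈ −2.36, so ΔY = k × (−c·ΔT) = (−£340.896 billion) / 0.34072 ≈ −£1,001 billion.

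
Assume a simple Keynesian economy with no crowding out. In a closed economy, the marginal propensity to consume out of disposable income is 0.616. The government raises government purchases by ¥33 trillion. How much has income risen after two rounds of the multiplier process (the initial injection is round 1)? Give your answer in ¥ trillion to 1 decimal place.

Round 1 adds ΔG = ¥33 trillion; each later round is MPC = 0.616 times the previous.
After 2 rounds: 33 + 20.328 = ΔG·(1 − c^2)/(1 − c) = 33 × (1 − 0.379456)/0.384 ≈ ¥53.3 trillion.

¥53.3 trillion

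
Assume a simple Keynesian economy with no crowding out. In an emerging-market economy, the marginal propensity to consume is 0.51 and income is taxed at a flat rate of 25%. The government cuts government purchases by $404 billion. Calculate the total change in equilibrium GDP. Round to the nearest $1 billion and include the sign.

Government-spending multiplier = 1/(1 − c(1−t)) = 1/(1 − 0.51×0.75) = 1/0.6175 ≈ 1.619.
ΔY = k × ΔG = (−$404 billion) / 0.6175 ≈ −$654 billion.

−$654 billion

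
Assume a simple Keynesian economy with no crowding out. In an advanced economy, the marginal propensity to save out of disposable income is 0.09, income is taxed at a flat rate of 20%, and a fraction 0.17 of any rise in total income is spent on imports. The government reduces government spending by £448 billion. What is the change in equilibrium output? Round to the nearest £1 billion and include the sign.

−£1,014 billion

MPC = 1 − MPS = 1 − 0.09 = 0.91.
Government-spending multiplier = 1/(1 − c(1−t) + m) = 1/(1 − 0.91×0.8 + 0.17) = 1/0.442 ≈ 2.262.
ΔY = k × ΔG = (−£448 billion) / 0.442 ≈ −£1,014 billion.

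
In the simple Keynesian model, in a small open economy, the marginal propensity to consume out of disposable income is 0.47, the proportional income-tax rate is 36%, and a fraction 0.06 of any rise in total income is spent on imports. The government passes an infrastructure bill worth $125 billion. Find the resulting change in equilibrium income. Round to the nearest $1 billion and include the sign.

+$165 billion

Expenditure multiplier = 1/(1 − c(1−t) + m) = 1/(1 − 0.47×0.64 + 0.06) = 1/0.7592 ≈ 1.317.
ΔY = k × ΔG = (+$125 billion) / 0.7592 ≈ +$165 billion.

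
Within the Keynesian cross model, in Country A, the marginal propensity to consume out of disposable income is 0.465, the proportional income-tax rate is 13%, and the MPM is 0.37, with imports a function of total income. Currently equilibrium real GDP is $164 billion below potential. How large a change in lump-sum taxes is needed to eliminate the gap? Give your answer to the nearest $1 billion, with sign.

Spending multiplier = 1/(1 − c(1−t) + m) = 1/(1 − 0.465×0.87 + 0.37) = 1/0.96545 ≈ 1.036.
Tax multiplier = −c·k = −0.465/0.96545 ≈ −0.482. Need ΔY = +$164 billion, so ΔT = ΔY/(−c·k) = −(+$164 billion) × 0.96545 / 0.465 ≈ −$341 billion.
The government should cut lump-sum taxes by $341 billion.

−$341 billion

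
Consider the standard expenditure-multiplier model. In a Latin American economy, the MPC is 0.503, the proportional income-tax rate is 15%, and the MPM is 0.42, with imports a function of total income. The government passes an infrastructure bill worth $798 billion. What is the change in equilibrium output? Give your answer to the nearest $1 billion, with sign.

+$804 billion

Spending multiplier = 1/(1 − c(1−t) + m) = 1/(1 − 0.503×0.85 + 0.42) = 1/0.99245 ≈ 1.008.
ΔY = k × ΔG = (+$798 billion) / 0.99245 ≈ +$804 billion.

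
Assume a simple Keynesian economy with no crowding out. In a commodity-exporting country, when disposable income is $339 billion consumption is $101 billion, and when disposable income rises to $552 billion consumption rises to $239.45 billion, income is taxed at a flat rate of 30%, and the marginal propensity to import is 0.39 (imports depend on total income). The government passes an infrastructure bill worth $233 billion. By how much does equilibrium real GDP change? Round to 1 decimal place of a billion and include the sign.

MPC = ΔC/ΔYd = (239.45 − 101)/(552 − 339) = 138.45/213 = 0.65.
Spending multiplier = 1/(1 − c(1−t) + m) = 1/(1 − 0.65×0.7 + 0.39) = 1/0.935 ≈ 1.07.
ΔY = k × ΔG = (+$233 billion) / 0.935 ≈ +$249.2 billion.

+$249.2 billion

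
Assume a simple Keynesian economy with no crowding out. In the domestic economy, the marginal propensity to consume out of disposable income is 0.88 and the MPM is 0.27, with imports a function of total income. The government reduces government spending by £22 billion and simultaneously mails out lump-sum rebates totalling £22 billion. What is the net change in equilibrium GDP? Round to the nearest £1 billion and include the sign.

Expenditure multiplier = 1/(1 − c + m) = 1/(1 − 0.88 + 0.27) = 1/0.39 ≈ 2.564.
ΔG contributes k·ΔG = (−£22 billion) / 0.39 ≈ −£56.4 billion.
ΔT of −£22 billion changes first-round spending by −c·ΔT = +£19.36 billion, contributing k·(−c·ΔT) = (+£19.36 billion) / 0.39 ≈ +£49.6 billion.
Net ΔY = k(ΔG − c·ΔT) = (−£2.64 billion) / 0.39 ≈ −£7 billion.

−£7 billion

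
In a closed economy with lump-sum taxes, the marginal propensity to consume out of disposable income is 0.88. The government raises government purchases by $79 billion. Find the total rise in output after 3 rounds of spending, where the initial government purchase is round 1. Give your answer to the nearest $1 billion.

$210 billion

Round 1 adds ΔG = $79 billion; each later round is MPC = 0.88 times the previous.
After 3 rounds: 79 + 69.52 + 61.1776 = ΔG·(1 − c^3)/(1 − c) = 79 × (1 − 0.681472)/0.12 ≈ $210 billion.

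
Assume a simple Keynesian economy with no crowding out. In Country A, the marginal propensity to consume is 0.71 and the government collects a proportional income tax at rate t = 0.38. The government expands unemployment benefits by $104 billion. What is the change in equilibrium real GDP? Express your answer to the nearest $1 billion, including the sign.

The transfer change shifts disposable income by +$104 billion, so first-round consumption changes by c·ΔTR = 0.71 × (+$104 billion) = +$73.84 billion.
Expenditure multiplier = 1/(1 − c(1−t)) = 1/(1 − 0.71×0.62) = 1/0.5598 ≈ 1.786.
The transfer multiplier is c × k ≈ 1.268, so ΔY = k × (c·ΔTR) = (+$73.84 billion) / 0.5598 ≈ +$132 billion.

+$132 billion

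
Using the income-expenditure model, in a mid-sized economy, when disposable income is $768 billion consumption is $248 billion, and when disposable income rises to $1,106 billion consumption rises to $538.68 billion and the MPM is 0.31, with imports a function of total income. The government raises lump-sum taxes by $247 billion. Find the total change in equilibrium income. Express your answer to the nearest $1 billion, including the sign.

MPC = ΔC/ΔYd = (538.68 − 248)/(1,106 − 768) = 290.68/338 = 0.86.
A lump-sum tax change of +$247 billion shifts disposable income by −$247 billion; first-round consumption changes by −c × ΔT = −0.86 × (+$247 billion) = −$212.42 billion.
Expenditure multiplier = 1/(1 − c + m) = 1/(1 − 0.86 + 0.31) = 1/0.45 ≈ 2.222.
The tax multiplier is −c × k ≈ −1.911, so ΔY = k × (−c·ΔT) = (−$212.42 billion) / 0.45 ≈ −$472 billion.

−$472 billion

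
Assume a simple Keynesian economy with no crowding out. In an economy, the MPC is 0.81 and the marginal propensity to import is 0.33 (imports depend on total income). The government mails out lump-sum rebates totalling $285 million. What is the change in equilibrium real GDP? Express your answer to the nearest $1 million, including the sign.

+$444 million

A lump-sum tax change of −$285 million shifts disposable income by +$285 million; first-round consumption changes by −c × ΔT = −0.81 × (−$285 million) = +$230.85 million.
Expenditure multiplier = 1/(1 − c + m) = 1/(1 − 0.81 + 0.33) = 1/0.52 ≈ 1.923.
The tax multiplier is −c × k ≈ −1.558, so ΔY = k × (−c·ΔT) = (+$230.85 million) / 0.52 ≈ +$444 million.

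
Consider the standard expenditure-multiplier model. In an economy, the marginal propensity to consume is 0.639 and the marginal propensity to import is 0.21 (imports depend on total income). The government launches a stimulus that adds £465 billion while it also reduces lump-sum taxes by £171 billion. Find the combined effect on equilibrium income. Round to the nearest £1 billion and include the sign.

+£1,006 billion

Expenditure multiplier = 1/(1 − c + m) = 1/(1 − 0.639 + 0.21) = 1/0.571 ≈ 1.751.
ΔG contributes k·ΔG = (+£465 billion) / 0.571 ≈ +£814.4 billion.
ΔT of −£171 billion changes first-round spending by −c·ΔT = +£109.269 billion, contributing k·(−c·ΔT) = (+£109.269 billion) / 0.571 ≈ +£191.4 billion.
Net ΔY = k(ΔG − c·ΔT) = (+£574.269 billion) / 0.571 ≈ +£1,006 billion.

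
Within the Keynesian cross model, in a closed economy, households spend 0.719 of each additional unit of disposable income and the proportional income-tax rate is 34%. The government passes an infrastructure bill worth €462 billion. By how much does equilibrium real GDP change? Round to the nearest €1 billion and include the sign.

Spending multiplier = 1/(1 − c(1−t)) = 1/(1 − 0.719×0.66) = 1/0.52546 ≈ 1.903.
ΔY = k × ΔG = (+€462 billion) / 0.52546 ≈ +€879 billion.

+€879 billion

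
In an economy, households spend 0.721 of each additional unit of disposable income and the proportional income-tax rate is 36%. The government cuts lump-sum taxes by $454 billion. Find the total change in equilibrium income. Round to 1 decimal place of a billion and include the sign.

A lump-sum tax change of −$454 billion shifts disposable income by +$454 billion; first-round consumption changes by −c × ΔT = −0.721 × (−$454 billion) = +$327.334 billion.
Expenditure multiplier = 1/(1 − c(1−t)) = 1/(1 − 0.721×0.64) = 1/0.53856 ≈ 1.857.
The tax multiplier is −c × k ≈ −1.339, so ΔY = k × (−c·ΔT) = (+$327.334 billion) / 0.53856 ≈ +$607.8 billion.

+$607.8 billion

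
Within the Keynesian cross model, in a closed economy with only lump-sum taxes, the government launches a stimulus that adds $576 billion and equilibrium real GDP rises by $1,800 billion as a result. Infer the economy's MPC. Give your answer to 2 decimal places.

0.68

Implied spending multiplier k = ΔY/ΔG = 1,800/576 = 3.125.
Since k = 1/(1 − MPC), MPC = 1 − 1/k = 1 − ΔG/ΔY = 1 − 576/1,800 = 0.68.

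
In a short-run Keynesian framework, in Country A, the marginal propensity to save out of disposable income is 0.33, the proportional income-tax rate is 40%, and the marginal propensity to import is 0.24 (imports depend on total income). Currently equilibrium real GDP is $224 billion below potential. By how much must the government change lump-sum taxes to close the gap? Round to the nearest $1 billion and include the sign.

MPC = 1 − MPS = 1 − 0.33 = 0.67.
Spending multiplier = 1/(1 − c(1−t) + m) = 1/(1 − 0.67×0.6 + 0.24) = 1/0.838 ≈ 1.193.
Tax multiplier = −c·k = −0.67/0.838 ≈ −0.8. Need ΔY = +$224 billion, so ΔT = ΔY/(−c·k) = −(+$224 billion) × 0.838 / 0.67 ≈ −$280 billion.
The government should cut lump-sum taxes by $280 billion.

−$280 billion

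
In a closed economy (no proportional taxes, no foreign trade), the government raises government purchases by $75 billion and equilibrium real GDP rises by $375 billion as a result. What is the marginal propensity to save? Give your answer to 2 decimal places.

0.20

Implied spending multiplier k = ΔY/ΔG = 375/75 = 5.
Since k = 1/(1 − MPC), MPC = 1 − 1/k = 1 − ΔG/ΔY = 1 − 75/375 = 0.80.
MPS = 1 − MPC = 0.20.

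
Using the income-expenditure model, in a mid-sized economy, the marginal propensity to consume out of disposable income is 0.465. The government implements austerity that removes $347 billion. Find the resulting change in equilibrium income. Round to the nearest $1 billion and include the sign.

−$649 billion

Government-spending multiplier = 1/(1 − MPC) = 1/(1 − 0.465) = 1/0.535 ≈ 1.869.
ΔY = k × ΔG = (−$347 billion) / 0.535 ≈ −$649 billion.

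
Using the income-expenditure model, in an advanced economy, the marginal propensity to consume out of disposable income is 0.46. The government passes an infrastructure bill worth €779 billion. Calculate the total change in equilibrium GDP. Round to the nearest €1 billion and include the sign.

+€1,443 billion

Expenditure multiplier = 1/(1 − MPC) = 1/(1 − 0.46) = 1/0.54 ≈ 1.852.
ΔY = k × ΔG = (+€779 billion) / 0.54 ≈ +€1,443 billion.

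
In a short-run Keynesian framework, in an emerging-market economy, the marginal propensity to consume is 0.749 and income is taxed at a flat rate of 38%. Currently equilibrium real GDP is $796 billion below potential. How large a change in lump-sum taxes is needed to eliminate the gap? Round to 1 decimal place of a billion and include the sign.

Spending multiplier = 1/(1 − c(1−t)) = 1/(1 − 0.749×0.62) = 1/0.53562 ≈ 1.867.
Tax multiplier = −c·k = −0.749/0.53562 ≈ −1.398. Need ΔY = +$796 billion, so ΔT = ΔY/(−c·k) = −(+$796 billion) × 0.53562 / 0.749 ≈ −$569.2 billion.
The government should cut lump-sum taxes by $569.2 billion.

−$569.2 billion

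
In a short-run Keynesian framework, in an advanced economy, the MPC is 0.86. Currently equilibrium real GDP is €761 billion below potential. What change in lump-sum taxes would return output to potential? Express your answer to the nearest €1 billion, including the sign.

−€124 billion

Spending multiplier = 1/(1 − MPC) = 1/(1 − 0.86) = 1/0.14 ≈ 7.143.
Tax multiplier = −c·k = −0.86/0.14 ≈ −6.143. Need ΔY = +€761 billion, so ΔT = ΔY/(−c·k) = −(+€761 billion) × 0.14 / 0.86 ≈ −€124 billion.
The government should cut lump-sum taxes by €124 billion.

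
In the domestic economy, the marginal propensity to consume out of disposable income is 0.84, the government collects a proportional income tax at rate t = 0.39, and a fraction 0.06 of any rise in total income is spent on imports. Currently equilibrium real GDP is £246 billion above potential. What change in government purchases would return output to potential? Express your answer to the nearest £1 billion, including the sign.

−£135 billion

Spending multiplier = 1/(1 − c(1−t) + m) = 1/(1 − 0.84×0.61 + 0.06) = 1/0.5476 ≈ 1.826.
Need ΔY = −£246 billion, so ΔG = ΔY/k = (−£246 billion) × 0.5476 ≈ −£135 billion.
The government should cut government purchases by £135 billion.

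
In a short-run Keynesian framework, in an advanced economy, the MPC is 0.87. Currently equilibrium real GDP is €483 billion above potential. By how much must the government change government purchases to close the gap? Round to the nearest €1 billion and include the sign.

−€63 billion

Spending multiplier = 1/(1 − MPC) = 1/(1 − 0.87) = 1/0.13 ≈ 7.692.
Need ΔY = −€483 billion, so ΔG = ΔY/k = (−€483 billion) × 0.13 ≈ −€63 billion.
The government should cut government purchases by €63 billion.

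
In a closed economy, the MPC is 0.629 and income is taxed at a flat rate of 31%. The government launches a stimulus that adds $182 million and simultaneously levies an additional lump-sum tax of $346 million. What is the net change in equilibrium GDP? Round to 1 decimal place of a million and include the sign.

Expenditure multiplier = 1/(1 − c(1−t)) = 1/(1 − 0.629×0.69) = 1/0.56599 ≈ 1.767.
ΔG contributes k·ΔG = (+$182 million) / 0.56599 ≈ +$321.6 million.
ΔT of +$346 million changes first-round spending by −c·ΔT = −$217.634 million, contributing k·(−c·ΔT) = (−$217.634 million) / 0.56599 ≈ −$384.5 million.
Net ΔY = k(ΔG − c·ΔT) = (−$35.634 million) / 0.56599 ≈ −$63 million.

−$63.0 million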